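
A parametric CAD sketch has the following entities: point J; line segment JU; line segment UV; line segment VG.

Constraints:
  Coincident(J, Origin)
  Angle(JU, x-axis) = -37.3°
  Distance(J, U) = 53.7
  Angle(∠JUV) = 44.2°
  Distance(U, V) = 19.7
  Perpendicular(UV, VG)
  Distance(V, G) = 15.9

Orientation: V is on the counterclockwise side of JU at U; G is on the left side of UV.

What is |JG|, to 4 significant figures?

28.59

J is at the origin; JU runs at -37.3° with length 53.7, so U = 53.7·(cos -37.3°, sin -37.3°) = (42.72, -32.54). ∠JUV = 44.2°, so UV runs at -37.3° + (180° − 44.2°) = 98.50° from the x-axis; with |UV| = 19.7, V = U + 19.7·(cos 98.50°, sin 98.50°) = (39.81, -13.06). The perpendicularity gives VG at right angles to UV; with |VG| = 15.9 on the left of UV, G = V + 15.9·(-0.9890, -0.1478) = (24.08, -15.41). Then |JG| = |G − J| = 28.59.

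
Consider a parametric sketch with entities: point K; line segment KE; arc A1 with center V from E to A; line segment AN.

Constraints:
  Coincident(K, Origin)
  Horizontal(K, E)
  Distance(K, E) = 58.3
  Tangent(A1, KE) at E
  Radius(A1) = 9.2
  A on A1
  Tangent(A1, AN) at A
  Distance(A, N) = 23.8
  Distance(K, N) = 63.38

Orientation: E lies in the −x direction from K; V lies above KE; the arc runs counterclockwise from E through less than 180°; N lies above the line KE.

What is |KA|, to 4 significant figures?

50.41

K is at the origin; KE is horizontal with |KE| = 58.3 and E on the −x side, so E = (-58.30, 0.000). The tangent condition forces VE to be normal to KE, so V = E + (0, 9.2) = (-58.30, 9.200). Since VA ⟂ AN (tangency), |VN| = √(9.2² + 23.8²) = 25.52 regardless of where A sits on A1. So N lies on both circle(K, 63.38) and circle(V, 25.52); the above-KE intersection is N = (-53.34, 34.23). A is the foot of the tangent from N: A = (-49.24, 10.79).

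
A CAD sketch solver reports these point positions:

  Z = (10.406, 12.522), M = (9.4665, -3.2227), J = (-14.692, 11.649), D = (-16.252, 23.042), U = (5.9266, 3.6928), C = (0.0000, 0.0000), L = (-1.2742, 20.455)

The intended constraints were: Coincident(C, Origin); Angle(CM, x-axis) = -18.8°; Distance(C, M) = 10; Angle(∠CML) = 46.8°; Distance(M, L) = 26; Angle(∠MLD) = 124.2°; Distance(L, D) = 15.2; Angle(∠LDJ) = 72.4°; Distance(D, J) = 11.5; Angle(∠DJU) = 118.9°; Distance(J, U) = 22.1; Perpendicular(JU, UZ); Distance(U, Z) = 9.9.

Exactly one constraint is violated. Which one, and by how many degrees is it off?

Perpendicular(JU, UZ) — off by 5.80°.

C = (0.00, 0.00) ✓; CM at -18.80° ✓; |CM| = 10.00 ✓; ∠CML = 46.80° ✓; |ML| = 26.00 ✓; ∠MLD = 124.2° ✓; |LD| = 15.20 ✓; ∠LDJ = 72.40° ✓; |DJ| = 11.50 ✓; ∠DJU = 118.9° ✓; |JU| = 22.10 ✓; ∠(JU, UZ) = 84.20° ✗; |UZ| = 9.900 ✓.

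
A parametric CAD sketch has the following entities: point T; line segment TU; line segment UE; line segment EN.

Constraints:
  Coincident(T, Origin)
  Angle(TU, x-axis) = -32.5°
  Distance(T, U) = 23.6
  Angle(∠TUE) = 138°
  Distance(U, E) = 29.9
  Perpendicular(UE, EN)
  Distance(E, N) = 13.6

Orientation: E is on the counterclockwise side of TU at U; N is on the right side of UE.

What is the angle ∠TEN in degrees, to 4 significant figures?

108.4°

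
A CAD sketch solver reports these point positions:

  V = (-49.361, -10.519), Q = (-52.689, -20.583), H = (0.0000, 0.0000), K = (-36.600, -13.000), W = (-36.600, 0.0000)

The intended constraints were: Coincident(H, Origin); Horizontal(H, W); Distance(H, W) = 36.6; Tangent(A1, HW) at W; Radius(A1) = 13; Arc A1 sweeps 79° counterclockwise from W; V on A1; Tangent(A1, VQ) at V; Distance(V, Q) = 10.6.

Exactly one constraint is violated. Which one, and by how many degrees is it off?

Tangent(A1, VQ) at V — off by 7.30°.

H = (0.00, 0.00) ✓; H.y = 0.00, W.y = 0.00 ✓; |HW| = 36.60 ✓; ∠(KW, WH) = 90.00° ✓; |KW| = 13.00 ✓; bearing(K→V) − bearing(K→W) = 79.00° ✓; |KV| = 13.00 ✓; ∠(KV, VQ) = 97.30° ✗; |VQ| = 10.60 ✓.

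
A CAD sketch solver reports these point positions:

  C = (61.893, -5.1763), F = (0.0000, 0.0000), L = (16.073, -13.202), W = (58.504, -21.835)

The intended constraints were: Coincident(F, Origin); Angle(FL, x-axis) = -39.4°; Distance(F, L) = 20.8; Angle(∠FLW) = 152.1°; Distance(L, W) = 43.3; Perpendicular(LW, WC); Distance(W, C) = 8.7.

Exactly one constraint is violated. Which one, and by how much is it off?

Distance(W, C) = 8.7 — off by 8.30.

F = (0.00, 0.00) ✓; FL at -39.40° ✓; |FL| = 20.80 ✓; ∠FLW = 152.1° ✓; |LW| = 43.30 ✓; ∠(LW, WC) = 90.00° ✓; |WC| = 17.00 ✗.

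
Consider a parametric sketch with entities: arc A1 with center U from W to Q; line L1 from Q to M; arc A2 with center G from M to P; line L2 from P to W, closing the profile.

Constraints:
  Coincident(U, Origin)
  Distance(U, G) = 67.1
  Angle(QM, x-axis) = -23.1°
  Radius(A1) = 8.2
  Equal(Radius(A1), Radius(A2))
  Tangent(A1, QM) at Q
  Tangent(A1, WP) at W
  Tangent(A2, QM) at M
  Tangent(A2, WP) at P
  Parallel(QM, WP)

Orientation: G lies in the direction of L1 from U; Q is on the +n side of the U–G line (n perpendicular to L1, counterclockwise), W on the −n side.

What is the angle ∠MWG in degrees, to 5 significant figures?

6.7672°

The slot axis is L1's direction at -23.1°, so u = (cos -23.1°, sin -23.1°) = (0.91982, -0.39234) and n = (−sin -23.1°, cos -23.1°) = (0.39234, 0.91982). U is at the origin and G lies 67.1 along u from U, so G = 67.1·u = (61.720, -26.326). Tangency of A1 to both parallel lines with radius 8.2 puts Q and W at U ± 8.2·n: Q = (3.2172, 7.5425), W = (-3.2172, -7.5425). Equal radii place M and P the same way about G: M = G + 8.2·n = (64.937, -18.783), P = G − 8.2·n = (58.503, -33.868). Then cos ∠MWG = WM·WG / (|WM||WG|), giving 6.7672°.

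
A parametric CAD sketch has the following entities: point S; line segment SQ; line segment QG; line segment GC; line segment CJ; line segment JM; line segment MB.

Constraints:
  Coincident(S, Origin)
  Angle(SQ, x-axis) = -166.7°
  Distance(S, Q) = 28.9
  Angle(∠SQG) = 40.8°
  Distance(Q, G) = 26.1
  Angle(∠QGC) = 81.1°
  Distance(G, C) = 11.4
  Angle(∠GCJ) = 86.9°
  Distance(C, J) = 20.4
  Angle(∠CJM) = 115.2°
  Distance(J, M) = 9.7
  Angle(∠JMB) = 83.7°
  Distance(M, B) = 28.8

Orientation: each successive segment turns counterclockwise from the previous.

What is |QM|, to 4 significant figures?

3.250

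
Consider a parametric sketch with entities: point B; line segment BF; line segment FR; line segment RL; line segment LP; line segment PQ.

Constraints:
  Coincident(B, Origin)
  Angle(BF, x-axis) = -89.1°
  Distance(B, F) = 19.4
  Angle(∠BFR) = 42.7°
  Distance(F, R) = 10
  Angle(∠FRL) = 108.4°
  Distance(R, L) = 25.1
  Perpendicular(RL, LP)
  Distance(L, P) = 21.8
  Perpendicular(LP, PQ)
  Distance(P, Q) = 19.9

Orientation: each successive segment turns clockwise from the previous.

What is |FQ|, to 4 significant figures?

14.88

B is at the origin; BF runs at -89.1° with length 19.4, so F = (0.3047, -19.40). ∠BFR = 42.7° gives FR at 133.6° from the x-axis; with |FR| = 10.0, R = (-6.591, -12.16). ∠FRL = 108.4° gives RL at 62.00° from the x-axis; with |RL| = 25.1, L = (5.192, 10.01). RL ⟂ LP, so LP runs at -28.00°; with |LP| = 21.8, P = (24.44, -0.2284). LP is perpendicular to PQ, so PQ runs at -118.0°; with |PQ| = 19.9, Q = (15.10, -17.80). Then |FQ| = |Q − F| = 14.88.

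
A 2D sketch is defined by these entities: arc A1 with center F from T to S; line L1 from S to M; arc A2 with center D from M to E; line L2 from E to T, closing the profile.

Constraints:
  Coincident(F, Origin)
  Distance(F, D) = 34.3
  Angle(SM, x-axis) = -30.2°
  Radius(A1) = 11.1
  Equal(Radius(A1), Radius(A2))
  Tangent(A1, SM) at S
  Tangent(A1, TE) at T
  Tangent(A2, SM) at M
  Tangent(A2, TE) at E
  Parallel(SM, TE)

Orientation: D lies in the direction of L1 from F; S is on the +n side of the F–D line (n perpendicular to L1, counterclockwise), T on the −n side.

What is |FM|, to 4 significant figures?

36.05

The slot axis is L1's direction at -30.2°, so u = (cos -30.2°, sin -30.2°) = (0.8643, -0.5030) and n = (−sin -30.2°, cos -30.2°) = (0.5030, 0.8643). F is at the origin and D lies 34.3 along u from F, so D = 34.3·u = (29.64, -17.25). Tangency of A1 to both parallel lines with radius 11.1 puts S and T at F ± 11.1·n: S = (5.584, 9.593), T = (-5.584, -9.593). Equal radii place M and E the same way about D: M = D + 11.1·n = (35.23, -7.660), E = D − 11.1·n = (24.06, -26.85). Then |FM| = |M − F| = 36.05.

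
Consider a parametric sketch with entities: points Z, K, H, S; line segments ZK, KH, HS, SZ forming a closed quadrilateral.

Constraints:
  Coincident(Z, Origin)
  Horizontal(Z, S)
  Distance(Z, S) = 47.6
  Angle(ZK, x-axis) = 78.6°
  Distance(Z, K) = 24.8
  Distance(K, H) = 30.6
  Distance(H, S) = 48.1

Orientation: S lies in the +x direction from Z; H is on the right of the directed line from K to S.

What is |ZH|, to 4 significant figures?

5.873

Checks: Z.y = 0.00, S.y = 0.00 ✓; |KH| = 30.60 ✓; |HS| = 48.10 ✓.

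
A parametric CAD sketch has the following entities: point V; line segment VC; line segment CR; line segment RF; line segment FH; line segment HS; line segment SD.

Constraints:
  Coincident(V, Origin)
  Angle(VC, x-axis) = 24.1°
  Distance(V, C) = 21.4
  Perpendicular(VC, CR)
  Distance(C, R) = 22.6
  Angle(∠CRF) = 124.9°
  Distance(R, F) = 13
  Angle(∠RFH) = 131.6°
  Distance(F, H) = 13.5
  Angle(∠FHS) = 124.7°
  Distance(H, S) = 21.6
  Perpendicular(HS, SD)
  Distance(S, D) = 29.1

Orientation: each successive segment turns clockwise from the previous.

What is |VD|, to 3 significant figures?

17.3

∠FHS = 124.7° gives HS at 135° from the x-axis; with |HS| = 21.6, S = (-6.56, -10.3). The perpendicularity gives SD at right angles to HS, so SD runs at 45.3°; with |SD| = 29.1, D = (13.9, 10.4). Then |VD| = |D − V| = 17.3.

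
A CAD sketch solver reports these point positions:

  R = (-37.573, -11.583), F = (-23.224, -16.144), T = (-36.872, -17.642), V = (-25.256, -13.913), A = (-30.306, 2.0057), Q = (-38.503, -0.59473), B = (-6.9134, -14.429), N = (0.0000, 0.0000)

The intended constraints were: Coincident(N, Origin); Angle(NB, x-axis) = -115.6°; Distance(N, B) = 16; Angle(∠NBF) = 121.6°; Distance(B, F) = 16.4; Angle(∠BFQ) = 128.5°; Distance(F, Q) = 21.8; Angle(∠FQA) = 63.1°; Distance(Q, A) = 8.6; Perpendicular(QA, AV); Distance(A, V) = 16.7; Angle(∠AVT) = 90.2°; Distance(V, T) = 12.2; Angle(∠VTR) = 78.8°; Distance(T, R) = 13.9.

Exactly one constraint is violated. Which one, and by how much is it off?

Distance(T, R) = 13.9 — off by 7.80.

N = (0.00, 0.00) ✓; NB at -115.6° ✓; |NB| = 16.00 ✓; ∠NBF = 121.6° ✓; |BF| = 16.40 ✓; ∠BFQ = 128.5° ✓; |FQ| = 21.80 ✓; ∠FQA = 63.10° ✓; |QA| = 8.600 ✓; ∠(QA, AV) = 90.00° ✓; |AV| = 16.70 ✓; ∠AVT = 90.20° ✓; |VT| = 12.20 ✓; ∠VTR = 78.80° ✓; |TR| = 6.099 ✗.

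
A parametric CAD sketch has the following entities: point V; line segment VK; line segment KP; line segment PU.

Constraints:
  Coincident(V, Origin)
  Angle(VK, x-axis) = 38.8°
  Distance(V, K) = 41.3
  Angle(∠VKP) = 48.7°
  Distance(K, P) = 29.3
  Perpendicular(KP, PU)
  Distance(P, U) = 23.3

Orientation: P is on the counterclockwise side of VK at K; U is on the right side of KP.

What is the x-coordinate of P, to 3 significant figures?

3.32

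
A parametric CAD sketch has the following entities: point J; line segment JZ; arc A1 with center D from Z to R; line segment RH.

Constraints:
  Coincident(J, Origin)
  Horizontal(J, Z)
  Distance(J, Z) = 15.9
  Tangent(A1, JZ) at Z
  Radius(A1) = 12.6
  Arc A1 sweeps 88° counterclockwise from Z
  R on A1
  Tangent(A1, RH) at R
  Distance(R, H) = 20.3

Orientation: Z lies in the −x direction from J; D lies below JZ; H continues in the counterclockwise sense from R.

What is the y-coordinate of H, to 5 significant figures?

-32.448

J is at the origin; JZ is horizontal with |JZ| = 15.9 and Z on the −x side, so Z = (-15.900, 0.0000). Since A1 is tangent to JZ there, DZ ⟂ JZ, so D = Z + (0, -12.6) = (-15.900, -12.600). On A1, Z sits at bearing 90° from D; an 88° counterclockwise sweep puts R at bearing 178°, so R = D + 12.6·(cos 178°, sin 178°) = (-28.492, -12.160). Since A1 is tangent to RH there, DR ⟂ RH, so RH runs along (−sin 178°, cos 178°); with |RH| = 20.3, H = (-29.201, -32.448). So H.y = -32.448.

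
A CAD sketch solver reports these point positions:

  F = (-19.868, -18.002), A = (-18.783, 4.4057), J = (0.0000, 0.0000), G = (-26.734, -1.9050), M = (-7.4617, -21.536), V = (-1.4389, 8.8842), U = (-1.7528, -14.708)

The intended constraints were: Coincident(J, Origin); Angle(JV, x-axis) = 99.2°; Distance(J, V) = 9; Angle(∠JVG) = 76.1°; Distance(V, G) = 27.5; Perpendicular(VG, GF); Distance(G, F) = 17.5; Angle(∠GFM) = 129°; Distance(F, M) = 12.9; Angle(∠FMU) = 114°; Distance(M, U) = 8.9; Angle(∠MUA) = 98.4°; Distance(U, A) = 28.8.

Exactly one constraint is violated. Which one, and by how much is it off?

Distance(U, A) = 28.8 — off by 3.20.

J = (0.00, 0.00) ✓; JV at 99.20° ✓; |JV| = 9.000 ✓; ∠JVG = 76.10° ✓; |VG| = 27.50 ✓; ∠(VG, GF) = 90.00° ✓; |GF| = 17.50 ✓; ∠GFM = 129.0° ✓; |FM| = 12.90 ✓; ∠FMU = 114.0° ✓; |MU| = 8.900 ✓; ∠MUA = 98.40° ✓; |UA| = 25.60 ✗.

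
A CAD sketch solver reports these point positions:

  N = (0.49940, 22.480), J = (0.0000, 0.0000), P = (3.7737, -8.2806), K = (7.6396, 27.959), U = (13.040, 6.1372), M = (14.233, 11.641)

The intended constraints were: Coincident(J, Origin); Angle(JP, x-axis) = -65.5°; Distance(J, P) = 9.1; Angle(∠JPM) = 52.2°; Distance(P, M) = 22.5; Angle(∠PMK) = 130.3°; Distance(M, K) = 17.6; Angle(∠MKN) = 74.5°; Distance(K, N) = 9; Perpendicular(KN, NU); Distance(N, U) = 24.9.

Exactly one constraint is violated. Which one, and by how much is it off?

Distance(N, U) = 24.9 — off by 4.30.

J = (0.00, 0.00) ✓; JP at -65.50° ✓; |JP| = 9.100 ✓; ∠JPM = 52.20° ✓; |PM| = 22.50 ✓; ∠PMK = 130.3° ✓; |MK| = 17.60 ✓; ∠MKN = 74.50° ✓; |KN| = 9.000 ✓; ∠(KN, NU) = 90.00° ✓; |NU| = 20.60 ✗.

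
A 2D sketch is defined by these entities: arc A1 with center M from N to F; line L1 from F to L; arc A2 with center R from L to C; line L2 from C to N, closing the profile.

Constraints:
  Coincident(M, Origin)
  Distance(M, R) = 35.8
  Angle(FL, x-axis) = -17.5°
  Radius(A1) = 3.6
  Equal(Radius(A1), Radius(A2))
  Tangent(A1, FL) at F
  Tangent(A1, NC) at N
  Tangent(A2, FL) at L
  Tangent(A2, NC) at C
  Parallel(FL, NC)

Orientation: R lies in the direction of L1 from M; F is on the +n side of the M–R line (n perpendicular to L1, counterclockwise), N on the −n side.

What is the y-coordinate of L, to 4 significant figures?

-7.332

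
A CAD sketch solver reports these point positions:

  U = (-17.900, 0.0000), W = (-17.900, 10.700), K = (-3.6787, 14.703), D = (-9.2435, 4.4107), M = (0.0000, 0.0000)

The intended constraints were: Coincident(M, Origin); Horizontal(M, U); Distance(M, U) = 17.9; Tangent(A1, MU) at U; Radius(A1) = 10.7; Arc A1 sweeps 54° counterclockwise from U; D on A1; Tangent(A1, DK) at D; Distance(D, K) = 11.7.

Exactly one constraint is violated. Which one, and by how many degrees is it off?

Tangent(A1, DK) at D — off by 7.60°.

M = (0.00, 0.00) ✓; M.y = 0.00, U.y = 0.00 ✓; |MU| = 17.90 ✓; ∠(WU, UM) = 90.00° ✓; |WU| = 10.70 ✓; bearing(W→D) − bearing(W→U) = 54.00° ✓; |WD| = 10.70 ✓; ∠(WD, DK) = 82.40° ✗; |DK| = 11.70 ✓.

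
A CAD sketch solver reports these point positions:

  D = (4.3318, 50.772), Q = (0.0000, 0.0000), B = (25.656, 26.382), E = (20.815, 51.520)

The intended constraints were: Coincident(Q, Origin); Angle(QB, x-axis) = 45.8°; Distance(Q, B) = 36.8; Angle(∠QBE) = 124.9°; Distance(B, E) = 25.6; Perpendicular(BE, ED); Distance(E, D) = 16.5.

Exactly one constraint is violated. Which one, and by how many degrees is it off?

Perpendicular(BE, ED) — off by 8.30°.

Q = (0.00, 0.00) ✓; QB at 45.80° ✓; |QB| = 36.80 ✓; ∠QBE = 124.9° ✓; |BE| = 25.60 ✓; ∠(BE, ED) = 81.70° ✗; |ED| = 16.50 ✓.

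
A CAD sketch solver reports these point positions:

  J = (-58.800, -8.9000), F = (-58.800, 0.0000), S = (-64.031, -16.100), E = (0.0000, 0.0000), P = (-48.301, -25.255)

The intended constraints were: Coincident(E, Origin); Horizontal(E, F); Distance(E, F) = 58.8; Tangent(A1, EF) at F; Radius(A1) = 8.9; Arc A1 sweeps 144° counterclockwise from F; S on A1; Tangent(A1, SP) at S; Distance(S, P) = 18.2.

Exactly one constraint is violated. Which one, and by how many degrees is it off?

Tangent(A1, SP) at S — off by 5.80°.

E = (0.00, 0.00) ✓; E.y = 0.00, F.y = 0.00 ✓; |EF| = 58.80 ✓; ∠(JF, FE) = 90.00° ✓; |JF| = 8.900 ✓; bearing(J→S) − bearing(J→F) = 144.0° ✓; |JS| = 8.900 ✓; ∠(JS, SP) = 84.20° ✗; |SP| = 18.20 ✓.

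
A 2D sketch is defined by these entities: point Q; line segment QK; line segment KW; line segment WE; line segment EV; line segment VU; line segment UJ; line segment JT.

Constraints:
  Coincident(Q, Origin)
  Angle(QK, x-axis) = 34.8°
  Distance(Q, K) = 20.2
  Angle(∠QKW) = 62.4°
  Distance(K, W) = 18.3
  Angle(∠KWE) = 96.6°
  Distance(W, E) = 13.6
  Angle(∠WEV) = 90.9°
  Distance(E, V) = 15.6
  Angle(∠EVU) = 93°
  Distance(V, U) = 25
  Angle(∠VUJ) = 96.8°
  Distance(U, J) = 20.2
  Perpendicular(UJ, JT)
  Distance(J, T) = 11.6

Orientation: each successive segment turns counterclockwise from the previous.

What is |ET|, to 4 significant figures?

17.69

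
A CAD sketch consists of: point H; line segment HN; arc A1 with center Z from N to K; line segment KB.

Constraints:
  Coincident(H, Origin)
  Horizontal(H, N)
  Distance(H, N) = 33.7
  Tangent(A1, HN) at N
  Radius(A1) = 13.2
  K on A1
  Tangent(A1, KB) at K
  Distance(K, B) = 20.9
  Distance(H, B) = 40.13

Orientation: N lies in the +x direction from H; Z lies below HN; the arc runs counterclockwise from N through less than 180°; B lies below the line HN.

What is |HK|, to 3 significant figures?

24.5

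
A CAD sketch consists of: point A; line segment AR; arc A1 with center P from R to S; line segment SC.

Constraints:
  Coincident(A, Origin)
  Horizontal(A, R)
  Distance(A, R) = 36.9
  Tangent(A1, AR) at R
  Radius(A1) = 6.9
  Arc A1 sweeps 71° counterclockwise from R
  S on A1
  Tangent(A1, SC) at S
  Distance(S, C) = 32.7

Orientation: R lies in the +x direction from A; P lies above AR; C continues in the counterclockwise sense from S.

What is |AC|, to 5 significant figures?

64.722

On A1, R sits at bearing -90° from P; a 71° counterclockwise sweep puts S at bearing -19°, so S = P + 6.9·(cos -19°, sin -19°) = (43.424, 4.6536). The tangent condition forces PS to be normal to SC, so SC runs along (−sin -19°, cos -19°); with |SC| = 32.7, C = (54.070, 35.572). Then |AC| = |C − A| = 64.722.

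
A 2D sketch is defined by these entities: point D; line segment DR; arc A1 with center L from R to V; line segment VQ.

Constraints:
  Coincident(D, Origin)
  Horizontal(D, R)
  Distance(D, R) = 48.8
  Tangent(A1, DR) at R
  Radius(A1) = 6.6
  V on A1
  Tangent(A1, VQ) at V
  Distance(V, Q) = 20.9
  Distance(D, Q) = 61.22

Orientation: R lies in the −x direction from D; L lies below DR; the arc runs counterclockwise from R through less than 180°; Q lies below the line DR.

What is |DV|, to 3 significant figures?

55.8

Checks: |LV| = 6.600 ✓; ∠(LV, VQ) = 90.00° ✓; |VQ| = 20.90 ✓; |DQ| = 61.22 ✓.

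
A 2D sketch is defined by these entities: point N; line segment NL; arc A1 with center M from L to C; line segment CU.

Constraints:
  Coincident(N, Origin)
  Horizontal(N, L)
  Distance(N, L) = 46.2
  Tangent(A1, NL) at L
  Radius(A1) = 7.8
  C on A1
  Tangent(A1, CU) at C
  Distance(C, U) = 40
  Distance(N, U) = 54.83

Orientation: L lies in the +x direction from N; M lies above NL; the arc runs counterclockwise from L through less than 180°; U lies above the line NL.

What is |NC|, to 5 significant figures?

54.078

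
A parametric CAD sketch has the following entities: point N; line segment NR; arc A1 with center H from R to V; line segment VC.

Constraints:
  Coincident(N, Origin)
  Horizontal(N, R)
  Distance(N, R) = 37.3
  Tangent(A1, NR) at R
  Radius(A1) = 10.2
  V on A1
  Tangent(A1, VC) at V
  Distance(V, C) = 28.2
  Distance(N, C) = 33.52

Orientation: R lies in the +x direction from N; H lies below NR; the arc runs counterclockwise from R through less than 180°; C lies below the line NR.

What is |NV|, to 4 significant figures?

28.84

N is at the origin; NR is horizontal with |NR| = 37.3 and R on the +x side, so R = (37.30, 0.000). Tangency of A1 to NR means the radius HR is perpendicular to NR, so H = R + (0, -10.2) = (37.30, -10.20). Since HV ⟂ VC (tangency), |HC| = √(10.2² + 28.2²) = 29.99 regardless of where V sits on A1. So C lies on both circle(N, 33.52) and circle(H, 29.99); the below-NR intersection is C = (14.83, -30.06). V is the foot of the tangent from C: V = (28.35, -5.311).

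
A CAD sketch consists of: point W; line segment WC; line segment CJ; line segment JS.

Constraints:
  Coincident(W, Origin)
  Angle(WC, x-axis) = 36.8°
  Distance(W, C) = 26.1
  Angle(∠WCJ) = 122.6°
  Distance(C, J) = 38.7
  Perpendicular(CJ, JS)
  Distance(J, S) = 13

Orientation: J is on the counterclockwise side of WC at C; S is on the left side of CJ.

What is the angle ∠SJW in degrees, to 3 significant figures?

67.4°

W is at the origin; WC runs at 36.8° with length 26.1, so C = 26.1·(cos 36.8°, sin 36.8°) = (20.9, 15.6). ∠WCJ = 122.6°, so CJ runs at 36.8° + (180° − 122.6°) = 94.2° from the x-axis; with |CJ| = 38.7, J = C + 38.7·(cos 94.2°, sin 94.2°) = (18.1, 54.2). CJ is perpendicular to JS; with |JS| = 13.0 on the left of CJ, S = J + 13.0·(-0.997, -0.0732) = (5.10, 53.3). Then cos ∠SJW = JS·JW / (|JS||JW|), giving 67.4°.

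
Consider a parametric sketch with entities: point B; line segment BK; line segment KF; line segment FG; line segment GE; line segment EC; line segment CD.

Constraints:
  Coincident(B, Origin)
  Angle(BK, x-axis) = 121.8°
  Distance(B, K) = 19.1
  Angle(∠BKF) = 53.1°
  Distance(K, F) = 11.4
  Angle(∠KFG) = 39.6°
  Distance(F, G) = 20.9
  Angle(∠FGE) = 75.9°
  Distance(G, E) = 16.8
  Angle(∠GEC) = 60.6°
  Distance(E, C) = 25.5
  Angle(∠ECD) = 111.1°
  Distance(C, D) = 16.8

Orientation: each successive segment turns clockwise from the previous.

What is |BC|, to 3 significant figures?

15.5

∠FGE = 75.9° gives GE at 110° from the x-axis; with |GE| = 16.8, E = (-21.8, 19.1). ∠GEC = 60.6° gives EC at -9.00° from the x-axis; with |EC| = 25.5, C = (3.40, 15.1). Then |BC| = |C − B| = 15.5.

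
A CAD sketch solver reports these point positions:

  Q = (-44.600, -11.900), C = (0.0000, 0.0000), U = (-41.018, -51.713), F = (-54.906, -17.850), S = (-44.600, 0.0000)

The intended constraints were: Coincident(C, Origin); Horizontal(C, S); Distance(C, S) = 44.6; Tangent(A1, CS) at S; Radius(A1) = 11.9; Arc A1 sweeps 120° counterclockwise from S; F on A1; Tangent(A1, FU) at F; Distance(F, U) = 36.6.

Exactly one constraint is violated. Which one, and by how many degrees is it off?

Tangent(A1, FU) at F — off by 7.70°.

C = (0.00, 0.00) ✓; C.y = 0.00, S.y = 0.00 ✓; |CS| = 44.60 ✓; ∠(QS, SC) = 90.00° ✓; |QS| = 11.90 ✓; bearing(Q→F) − bearing(Q→S) = 120.0° ✓; |QF| = 11.90 ✓; ∠(QF, FU) = 97.70° ✗; |FU| = 36.60 ✓.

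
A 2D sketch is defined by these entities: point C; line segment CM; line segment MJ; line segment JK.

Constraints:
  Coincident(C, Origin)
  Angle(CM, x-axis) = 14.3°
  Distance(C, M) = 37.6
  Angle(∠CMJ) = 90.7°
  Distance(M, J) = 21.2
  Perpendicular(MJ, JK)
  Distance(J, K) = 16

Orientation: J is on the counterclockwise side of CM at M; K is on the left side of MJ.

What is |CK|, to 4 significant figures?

30.59

C is at the origin; CM runs at 14.3° with length 37.6, so M = 37.6·(cos 14.3°, sin 14.3°) = (36.43, 9.287). ∠CMJ = 90.7°, so MJ runs at 14.3° + (180° − 90.7°) = 103.6° from the x-axis; with |MJ| = 21.2, J = M + 21.2·(cos 103.6°, sin 103.6°) = (31.45, 29.89). MJ is perpendicular to JK; with |JK| = 16.0 on the left of MJ, K = J + 16.0·(-0.9720, -0.2351) = (15.90, 26.13). Then |CK| = |K − C| = 30.59.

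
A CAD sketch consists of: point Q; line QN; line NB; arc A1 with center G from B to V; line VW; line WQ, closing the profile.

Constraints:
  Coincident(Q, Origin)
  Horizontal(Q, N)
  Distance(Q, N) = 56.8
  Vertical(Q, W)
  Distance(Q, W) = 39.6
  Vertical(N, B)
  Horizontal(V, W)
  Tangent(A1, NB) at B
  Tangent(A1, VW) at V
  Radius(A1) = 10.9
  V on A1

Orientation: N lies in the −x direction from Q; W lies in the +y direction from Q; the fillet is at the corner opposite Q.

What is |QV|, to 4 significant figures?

60.62

The virtual corner opposite Q is at (-56.80, 39.60). Since A1 is tangent to NB there, GB ⟂ NB and A1 meets VW tangentially, so GV is at right angles to VW, with radius 10.9, so the center G sits 10.9 in from both sides at G = (-45.90, 28.70). That places the tangent points at B = (-56.80, 28.70) on NB and V = (-45.90, 39.60) on VW. Then |QV| = |V − Q| = 60.62.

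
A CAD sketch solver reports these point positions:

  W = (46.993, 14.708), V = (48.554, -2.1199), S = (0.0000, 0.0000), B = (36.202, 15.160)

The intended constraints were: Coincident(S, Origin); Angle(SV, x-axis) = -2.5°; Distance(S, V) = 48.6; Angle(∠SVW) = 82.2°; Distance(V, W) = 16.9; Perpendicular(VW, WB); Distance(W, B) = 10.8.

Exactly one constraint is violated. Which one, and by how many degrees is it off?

Perpendicular(VW, WB) — off by 7.70°.

S = (0.00, 0.00) ✓; SV at -2.500° ✓; |SV| = 48.60 ✓; ∠SVW = 82.20° ✓; |VW| = 16.90 ✓; ∠(VW, WB) = 82.30° ✗; |WB| = 10.80 ✓.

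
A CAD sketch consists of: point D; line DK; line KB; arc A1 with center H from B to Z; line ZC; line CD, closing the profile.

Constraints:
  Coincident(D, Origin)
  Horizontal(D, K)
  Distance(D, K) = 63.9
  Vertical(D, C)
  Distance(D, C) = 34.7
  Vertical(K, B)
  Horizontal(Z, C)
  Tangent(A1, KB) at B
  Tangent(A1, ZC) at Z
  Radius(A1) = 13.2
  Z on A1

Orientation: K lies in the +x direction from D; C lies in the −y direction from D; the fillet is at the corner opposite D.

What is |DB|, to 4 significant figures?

67.42

D is at the origin; DK is horizontal with |DK| = 63.9 and K on the +x side, so K = (63.90, 0.000). DC is vertical with |DC| = 34.7 and C on the −y side, so C = (0.000, -34.70). The virtual corner opposite D is at (63.90, -34.70). A1 meets KB tangentially, so HB is at right angles to KB and since A1 is tangent to ZC there, HZ ⟂ ZC, with radius 13.2, so the center H sits 13.2 in from both sides at H = (50.70, -21.50). That places the tangent points at B = (63.90, -21.50) on KB and Z = (50.70, -34.70) on ZC. Then |DB| = |B − D| = 67.42.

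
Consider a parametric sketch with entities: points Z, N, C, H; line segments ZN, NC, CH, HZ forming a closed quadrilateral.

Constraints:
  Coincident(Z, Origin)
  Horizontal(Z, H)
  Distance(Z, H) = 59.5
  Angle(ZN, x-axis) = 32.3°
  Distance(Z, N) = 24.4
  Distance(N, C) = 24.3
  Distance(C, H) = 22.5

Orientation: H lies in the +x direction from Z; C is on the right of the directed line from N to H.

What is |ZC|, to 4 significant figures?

37.72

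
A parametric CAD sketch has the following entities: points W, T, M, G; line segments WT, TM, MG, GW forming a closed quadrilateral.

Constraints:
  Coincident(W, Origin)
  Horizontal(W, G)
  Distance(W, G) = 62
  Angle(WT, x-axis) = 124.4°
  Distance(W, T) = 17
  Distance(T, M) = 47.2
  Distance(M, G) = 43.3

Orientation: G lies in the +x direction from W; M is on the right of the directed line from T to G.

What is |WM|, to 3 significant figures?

30.6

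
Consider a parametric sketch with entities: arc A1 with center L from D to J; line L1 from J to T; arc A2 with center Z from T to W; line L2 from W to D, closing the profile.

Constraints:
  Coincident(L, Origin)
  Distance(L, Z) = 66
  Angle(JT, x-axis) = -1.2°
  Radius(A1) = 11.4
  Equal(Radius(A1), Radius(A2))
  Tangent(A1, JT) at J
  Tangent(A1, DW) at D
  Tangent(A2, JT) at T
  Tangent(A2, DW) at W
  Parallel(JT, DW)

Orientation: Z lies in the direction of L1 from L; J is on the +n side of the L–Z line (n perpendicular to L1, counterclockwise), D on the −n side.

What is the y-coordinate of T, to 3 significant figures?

10.0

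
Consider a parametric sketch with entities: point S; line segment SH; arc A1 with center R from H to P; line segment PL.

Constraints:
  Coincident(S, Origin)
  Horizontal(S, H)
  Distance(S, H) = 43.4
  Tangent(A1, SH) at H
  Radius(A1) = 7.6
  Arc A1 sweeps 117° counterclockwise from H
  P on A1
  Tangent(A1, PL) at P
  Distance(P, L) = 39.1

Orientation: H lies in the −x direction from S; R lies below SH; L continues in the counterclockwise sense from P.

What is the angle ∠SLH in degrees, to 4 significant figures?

48.70°

S is at the origin; SH is horizontal with |SH| = 43.4 and H on the −x side, so H = (-43.40, 0.000). Since A1 is tangent to SH there, RH ⟂ SH, so R = H + (0, -7.6) = (-43.40, -7.600). On A1, H sits at bearing 90° from R; a 117° counterclockwise sweep puts P at bearing 207°, so P = R + 7.6·(cos 207°, sin 207°) = (-50.17, -11.05). A1 meets PL tangentially, so RP is at right angles to PL, so PL runs along (−sin 207°, cos 207°); with |PL| = 39.1, L = (-32.42, -45.89). Then cos ∠SLH = LS·LH / (|LS||LH|), giving 48.70°.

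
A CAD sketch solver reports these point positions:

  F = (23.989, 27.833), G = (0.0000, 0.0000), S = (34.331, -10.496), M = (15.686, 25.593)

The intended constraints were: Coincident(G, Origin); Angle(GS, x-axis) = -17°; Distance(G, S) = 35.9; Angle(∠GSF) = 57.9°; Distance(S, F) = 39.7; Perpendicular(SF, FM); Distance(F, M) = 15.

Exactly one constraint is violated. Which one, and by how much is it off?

Distance(F, M) = 15 — off by 6.40.

G = (0.00, 0.00) ✓; GS at -17.00° ✓; |GS| = 35.90 ✓; ∠GSF = 57.90° ✓; |SF| = 39.70 ✓; ∠(SF, FM) = 90.00° ✓; |FM| = 8.600 ✗.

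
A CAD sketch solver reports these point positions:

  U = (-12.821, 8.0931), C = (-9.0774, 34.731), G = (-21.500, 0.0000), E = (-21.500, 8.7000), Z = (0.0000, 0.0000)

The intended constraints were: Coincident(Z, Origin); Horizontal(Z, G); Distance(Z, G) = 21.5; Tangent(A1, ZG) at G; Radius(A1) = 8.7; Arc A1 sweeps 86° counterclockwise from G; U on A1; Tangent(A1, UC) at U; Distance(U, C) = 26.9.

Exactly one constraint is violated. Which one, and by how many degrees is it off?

Tangent(A1, UC) at U — off by 4.00°.

Z = (0.00, 0.00) ✓; Z.y = 0.00, G.y = 0.00 ✓; |ZG| = 21.50 ✓; ∠(EG, GZ) = 90.00° ✓; |EG| = 8.700 ✓; bearing(E→U) − bearing(E→G) = 86.00° ✓; |EU| = 8.700 ✓; ∠(EU, UC) = 94.00° ✗; |UC| = 26.90 ✓.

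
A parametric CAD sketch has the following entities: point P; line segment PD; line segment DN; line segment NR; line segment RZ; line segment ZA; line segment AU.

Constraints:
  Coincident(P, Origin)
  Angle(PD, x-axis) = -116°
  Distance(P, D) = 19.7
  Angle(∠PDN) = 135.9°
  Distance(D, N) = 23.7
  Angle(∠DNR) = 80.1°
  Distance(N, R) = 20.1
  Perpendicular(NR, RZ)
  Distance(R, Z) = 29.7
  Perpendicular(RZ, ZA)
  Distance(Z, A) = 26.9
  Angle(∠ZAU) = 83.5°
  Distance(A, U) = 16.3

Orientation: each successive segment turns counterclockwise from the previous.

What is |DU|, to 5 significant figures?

13.357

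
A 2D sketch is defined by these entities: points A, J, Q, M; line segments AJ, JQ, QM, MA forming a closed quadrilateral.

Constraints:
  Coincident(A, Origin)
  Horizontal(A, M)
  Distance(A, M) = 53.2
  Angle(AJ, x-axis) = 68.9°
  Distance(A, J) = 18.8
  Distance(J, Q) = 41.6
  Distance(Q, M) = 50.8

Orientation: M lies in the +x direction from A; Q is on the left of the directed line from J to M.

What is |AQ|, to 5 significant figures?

59.398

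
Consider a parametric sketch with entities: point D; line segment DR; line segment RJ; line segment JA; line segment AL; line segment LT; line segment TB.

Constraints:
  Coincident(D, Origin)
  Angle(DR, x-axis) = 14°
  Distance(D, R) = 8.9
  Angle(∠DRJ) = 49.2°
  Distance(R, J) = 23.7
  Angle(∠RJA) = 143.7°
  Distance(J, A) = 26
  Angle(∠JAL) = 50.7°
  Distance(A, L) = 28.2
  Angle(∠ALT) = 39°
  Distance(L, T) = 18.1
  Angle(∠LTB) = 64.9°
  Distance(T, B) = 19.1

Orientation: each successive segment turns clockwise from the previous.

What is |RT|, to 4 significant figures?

29.21

D is at the origin; DR runs at 14.0° with length 8.9, so R = (8.636, 2.153). ∠DRJ = 49.2° gives RJ at -116.8° from the x-axis; with |RJ| = 23.7, J = (-2.050, -19.00). ∠RJA = 143.7° gives JA at -153.1° from the x-axis; with |JA| = 26.0, A = (-25.24, -30.76). ∠JAL = 50.7° gives AL at 77.60° from the x-axis; with |AL| = 28.2, L = (-19.18, -3.222). ∠ALT = 39.0° gives LT at -63.40° from the x-axis; with |LT| = 18.1, T = (-11.08, -19.41). Then |RT| = |T − R| = 29.21.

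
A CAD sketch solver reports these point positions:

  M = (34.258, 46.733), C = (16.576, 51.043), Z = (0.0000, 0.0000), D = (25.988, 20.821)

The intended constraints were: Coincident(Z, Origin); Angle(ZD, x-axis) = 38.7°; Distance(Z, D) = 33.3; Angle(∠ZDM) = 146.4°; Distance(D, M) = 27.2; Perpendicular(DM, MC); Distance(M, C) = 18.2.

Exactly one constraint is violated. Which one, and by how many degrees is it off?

Perpendicular(DM, MC) — off by 4.00°.

Z = (0.00, 0.00) ✓; ZD at 38.70° ✓; |ZD| = 33.30 ✓; ∠ZDM = 146.4° ✓; |DM| = 27.20 ✓; ∠(DM, MC) = 94.00° ✗; |MC| = 18.20 ✓.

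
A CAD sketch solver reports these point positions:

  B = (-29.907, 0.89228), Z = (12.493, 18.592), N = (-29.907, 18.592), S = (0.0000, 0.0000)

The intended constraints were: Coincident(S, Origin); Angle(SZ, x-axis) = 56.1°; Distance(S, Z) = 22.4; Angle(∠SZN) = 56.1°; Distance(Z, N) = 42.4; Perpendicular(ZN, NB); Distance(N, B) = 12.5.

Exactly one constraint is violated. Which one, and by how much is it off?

Distance(N, B) = 12.5 — off by 5.20.

S = (0.00, 0.00) ✓; SZ at 56.10° ✓; |SZ| = 22.40 ✓; ∠SZN = 56.10° ✓; |ZN| = 42.40 ✓; ∠(ZN, NB) = 90.00° ✓; |NB| = 17.70 ✗.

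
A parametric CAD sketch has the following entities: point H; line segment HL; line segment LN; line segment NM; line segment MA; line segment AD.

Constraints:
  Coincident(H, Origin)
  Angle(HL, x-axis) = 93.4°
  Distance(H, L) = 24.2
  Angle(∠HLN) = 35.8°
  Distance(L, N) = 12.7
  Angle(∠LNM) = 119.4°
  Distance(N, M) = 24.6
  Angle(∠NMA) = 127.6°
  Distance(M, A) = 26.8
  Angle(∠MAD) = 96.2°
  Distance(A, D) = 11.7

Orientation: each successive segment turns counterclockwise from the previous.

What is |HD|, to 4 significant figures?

33.00

∠NMA = 127.6° gives MA at -9.400° from the x-axis; with |MA| = 26.8, A = (29.82, -12.62). ∠MAD = 96.2° gives AD at 74.40° from the x-axis; with |AD| = 11.7, D = (32.97, -1.354). Then |HD| = |D − H| = 33.00.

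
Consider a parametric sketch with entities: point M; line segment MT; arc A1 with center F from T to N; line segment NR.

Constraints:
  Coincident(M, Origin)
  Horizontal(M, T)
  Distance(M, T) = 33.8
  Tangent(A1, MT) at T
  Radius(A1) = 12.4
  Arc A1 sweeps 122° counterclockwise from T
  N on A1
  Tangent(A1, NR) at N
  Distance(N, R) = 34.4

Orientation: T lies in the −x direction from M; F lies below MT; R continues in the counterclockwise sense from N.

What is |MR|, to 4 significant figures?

54.76

M is at the origin; MT is horizontal with |MT| = 33.8 and T on the −x side, so T = (-33.80, 0.000). Tangency of A1 to MT means the radius FT is perpendicular to MT, so F = T + (0, -12.4) = (-33.80, -12.40). On A1, T sits at bearing 90° from F; a 122° counterclockwise sweep puts N at bearing 212°, so N = F + 12.4·(cos 212°, sin 212°) = (-44.32, -18.97). The tangent condition forces FN to be normal to NR, so NR runs along (−sin 212°, cos 212°); with |NR| = 34.4, R = (-26.09, -48.14). Then |MR| = |R − M| = 54.76.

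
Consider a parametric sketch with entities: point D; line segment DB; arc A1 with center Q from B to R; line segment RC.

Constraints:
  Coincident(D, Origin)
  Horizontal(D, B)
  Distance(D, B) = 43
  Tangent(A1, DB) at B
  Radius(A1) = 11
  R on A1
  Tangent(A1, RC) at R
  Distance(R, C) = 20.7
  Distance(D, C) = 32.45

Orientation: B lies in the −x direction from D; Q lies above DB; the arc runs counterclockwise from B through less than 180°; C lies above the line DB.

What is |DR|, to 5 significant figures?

34.005

Checks: D = (0.00, 0.00) ✓; |QB| = 11.00 ✓; |QR| = 11.00 ✓; ∠(QR, RC) = 90.00° ✓; |RC| = 20.70 ✓; |DC| = 32.45 ✓.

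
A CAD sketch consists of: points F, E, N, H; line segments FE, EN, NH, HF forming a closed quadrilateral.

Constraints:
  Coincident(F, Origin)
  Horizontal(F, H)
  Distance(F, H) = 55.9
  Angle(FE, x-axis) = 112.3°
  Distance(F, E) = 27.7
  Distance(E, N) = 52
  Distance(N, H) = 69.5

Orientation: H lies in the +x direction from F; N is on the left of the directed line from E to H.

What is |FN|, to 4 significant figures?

67.87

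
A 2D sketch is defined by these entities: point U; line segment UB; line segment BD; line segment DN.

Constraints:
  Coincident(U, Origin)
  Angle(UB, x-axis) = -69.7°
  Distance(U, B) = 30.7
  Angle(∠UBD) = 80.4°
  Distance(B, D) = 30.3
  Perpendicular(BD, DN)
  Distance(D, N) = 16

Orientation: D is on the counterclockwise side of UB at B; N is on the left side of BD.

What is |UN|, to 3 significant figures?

28.9

U is at the origin; UB runs at -69.7° with length 30.7, so B = 30.7·(cos -69.7°, sin -69.7°) = (10.7, -28.8). ∠UBD = 80.4°, so BD runs at -69.7° + (180° − 80.4°) = 29.9° from the x-axis; with |BD| = 30.3, D = B + 30.3·(cos 29.9°, sin 29.9°) = (36.9, -13.7). BD is perpendicular to DN; with |DN| = 16.0 on the left of BD, N = D + 16.0·(-0.498, 0.867) = (28.9, 0.181). Then |UN| = |N − U| = 28.9.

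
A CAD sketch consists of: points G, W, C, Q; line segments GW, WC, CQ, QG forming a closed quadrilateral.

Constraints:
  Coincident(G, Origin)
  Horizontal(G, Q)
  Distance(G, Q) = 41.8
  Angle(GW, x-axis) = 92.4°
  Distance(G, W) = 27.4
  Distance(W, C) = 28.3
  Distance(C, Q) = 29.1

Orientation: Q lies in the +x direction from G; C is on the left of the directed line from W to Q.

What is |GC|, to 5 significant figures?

36.903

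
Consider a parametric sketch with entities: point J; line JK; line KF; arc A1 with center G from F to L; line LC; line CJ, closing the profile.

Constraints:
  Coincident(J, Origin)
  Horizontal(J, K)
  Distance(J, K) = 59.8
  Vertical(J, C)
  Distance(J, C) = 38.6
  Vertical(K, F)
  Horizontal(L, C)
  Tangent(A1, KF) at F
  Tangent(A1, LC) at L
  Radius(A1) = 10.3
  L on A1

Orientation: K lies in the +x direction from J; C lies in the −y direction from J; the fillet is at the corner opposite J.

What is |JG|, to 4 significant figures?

57.02

J is at the origin; JK is horizontal with |JK| = 59.8 and K on the +x side, so K = (59.80, 0.000). JC is vertical with |JC| = 38.6 and C on the −y side, so C = (0.000, -38.60). The virtual corner opposite J is at (59.80, -38.60). Tangency of A1 to KF means the radius GF is perpendicular to KF and A1 meets LC tangentially, so GL is at right angles to LC, with radius 10.3, so the center G sits 10.3 in from both sides at G = (49.50, -28.30). Then |JG| = |G − J| = 57.02.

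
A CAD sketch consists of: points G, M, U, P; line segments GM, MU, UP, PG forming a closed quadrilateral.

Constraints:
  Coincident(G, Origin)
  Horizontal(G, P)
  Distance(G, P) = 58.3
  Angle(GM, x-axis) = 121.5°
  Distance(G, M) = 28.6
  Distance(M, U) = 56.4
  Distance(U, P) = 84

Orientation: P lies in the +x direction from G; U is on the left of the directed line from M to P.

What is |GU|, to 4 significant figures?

73.66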